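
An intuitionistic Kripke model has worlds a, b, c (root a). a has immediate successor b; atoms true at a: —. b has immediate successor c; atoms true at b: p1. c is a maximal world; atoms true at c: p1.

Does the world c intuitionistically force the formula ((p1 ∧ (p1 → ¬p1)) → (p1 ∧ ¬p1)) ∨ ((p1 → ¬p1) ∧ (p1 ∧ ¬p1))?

c ⊩ ((p1 ∧ (p1 → ¬p1)) → (p1 ∧ ¬p1)) ∨ ((p1 → ¬p1) ∧ (p1 ∧ ¬p1)) via the disjunct (p1 ∧ (p1 → ¬p1)) → (p1 ∧ ¬p1).

Yes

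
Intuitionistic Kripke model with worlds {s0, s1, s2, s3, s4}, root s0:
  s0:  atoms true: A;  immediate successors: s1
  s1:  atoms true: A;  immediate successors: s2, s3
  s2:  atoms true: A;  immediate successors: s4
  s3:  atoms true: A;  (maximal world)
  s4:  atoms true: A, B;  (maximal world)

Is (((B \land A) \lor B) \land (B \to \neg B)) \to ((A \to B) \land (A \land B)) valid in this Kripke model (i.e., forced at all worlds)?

s0 \Vdash (((B \land A) \lor B) \land (B \to \neg B)) \to ((A \to B) \land (A \land B)) vacuously: no world accessible from s0 forces the antecedent ((B \land A) \lor B) \land (B \to \neg B).
Since the root s0 forces (((B \land A) \lor B) \land (B \to \neg B)) \to ((A \to B) \land (A \land B)) and forcing is persistent (monotone upward), every world forces it.

Yes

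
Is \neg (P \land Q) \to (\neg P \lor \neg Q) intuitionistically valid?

No

This is the constructively invalid direction of De Morgan's law for conjunction, which is not intuitionistically valid.
A Kripke countermodel: worlds u, v, w; order generated by u \le v, u \le w; atoms true at each world — u:{}; v:{P}; w:{Q}.
u \nVdash \neg (P \land Q) \to (\neg P \lor \neg Q): already at u itself, u \Vdash \neg (P \land Q) but u \nVdash \neg P \lor \neg Q.
u \nVdash \neg P \lor \neg Q: neither disjunct is forced at u.
u \nVdash \neg P since v is accessible from u and v \Vdash P.
So the root u does not force the formula.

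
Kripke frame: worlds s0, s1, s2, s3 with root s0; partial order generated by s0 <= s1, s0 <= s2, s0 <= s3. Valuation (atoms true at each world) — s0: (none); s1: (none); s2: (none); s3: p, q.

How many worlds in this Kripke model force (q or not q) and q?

1

s0: does not force it — s0 does not force (q or not q) and q since s0 fails q or not q.
s1: does not force it — s1 does not force (q or not q) and q since s1 fails q.
s2: does not force it — s2 does not force (q or not q) and q since s2 fails q.
s3: forces it.
Worlds forcing the formula: {s3}.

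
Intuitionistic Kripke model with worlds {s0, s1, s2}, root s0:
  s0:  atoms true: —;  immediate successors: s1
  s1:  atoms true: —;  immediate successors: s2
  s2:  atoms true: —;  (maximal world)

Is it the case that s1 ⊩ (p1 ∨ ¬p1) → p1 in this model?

No

s1 ⊮ (p1 ∨ ¬p1) → p1: already at s1 itself, s1 ⊩ p1 ∨ ¬p1 but s1 ⊮ p1.
s1 lacks atom p1, so s1 ⊮ p1.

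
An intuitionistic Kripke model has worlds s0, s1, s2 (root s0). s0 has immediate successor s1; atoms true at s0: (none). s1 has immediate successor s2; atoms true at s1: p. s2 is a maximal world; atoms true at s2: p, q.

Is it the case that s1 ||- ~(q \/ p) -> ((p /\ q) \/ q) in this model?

s1 ||- ~(q \/ p) -> ((p /\ q) \/ q) vacuously: no world accessible from s1 forces the antecedent ~(q \/ p).

Yes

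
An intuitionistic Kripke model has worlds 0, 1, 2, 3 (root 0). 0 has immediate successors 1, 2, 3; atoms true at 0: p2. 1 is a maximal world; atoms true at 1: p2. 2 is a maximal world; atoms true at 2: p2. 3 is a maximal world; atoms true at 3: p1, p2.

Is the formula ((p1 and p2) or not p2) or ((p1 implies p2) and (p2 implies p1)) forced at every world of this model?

Not every world: 0 does not force ((p1 and p2) or not p2) or ((p1 implies p2) and (p2 implies p1)).
0 does not force ((p1 and p2) or not p2) or ((p1 implies p2) and (p2 implies p1)): neither disjunct is forced at 0.
0 does not force (p1 and p2) or not p2: neither disjunct is forced at 0.
0 does not force p1 and p2 since 0 fails p1.

No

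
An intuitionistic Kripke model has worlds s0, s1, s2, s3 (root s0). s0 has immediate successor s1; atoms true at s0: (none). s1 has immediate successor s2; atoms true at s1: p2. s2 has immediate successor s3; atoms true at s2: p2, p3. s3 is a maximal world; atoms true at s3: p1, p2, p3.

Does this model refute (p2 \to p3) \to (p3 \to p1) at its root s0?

Yes

s0 \nVdash (p2 \to p3) \to (p3 \to p1): at the accessible world s2, s2 \Vdash p2 \to p3 but s2 \nVdash p3 \to p1.
s2 \nVdash p3 \to p1: already at s2 itself, s2 \Vdash p3 but s2 \nVdash p1.
s2 lacks atom p1, so s2 \nVdash p1.
So the root s0 does not force (p2 \to p3) \to (p3 \to p1); the model is a countermodel.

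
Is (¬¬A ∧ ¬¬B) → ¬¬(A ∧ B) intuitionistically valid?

This is the distribution of double negation over conjunction, which is intuitionistically derivable.
Assume ¬¬A, ¬¬B, and ¬(A ∧ B). From A we'd get ¬B (since A ∧ B is refuted), contradicting ¬¬B; so ¬A, contradicting ¬¬A.

Yes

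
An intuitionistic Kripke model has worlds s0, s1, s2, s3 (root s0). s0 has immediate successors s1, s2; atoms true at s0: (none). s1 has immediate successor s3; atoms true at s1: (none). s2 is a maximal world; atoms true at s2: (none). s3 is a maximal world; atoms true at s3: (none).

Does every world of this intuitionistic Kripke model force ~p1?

s0 ||- ~p1: no world accessible from s0 forces p1.
Since the root s0 forces ~p1 and forcing is persistent (monotone upward), every world forces it.

Yes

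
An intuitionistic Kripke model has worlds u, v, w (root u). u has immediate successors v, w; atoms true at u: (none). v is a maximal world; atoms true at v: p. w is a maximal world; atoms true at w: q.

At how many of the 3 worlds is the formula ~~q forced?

u: does not force it — u ||-/- ~~q since v is accessible from u and v ||- ~q.
v: does not force it.
w: forces it.
Worlds forcing the formula: {w}.

1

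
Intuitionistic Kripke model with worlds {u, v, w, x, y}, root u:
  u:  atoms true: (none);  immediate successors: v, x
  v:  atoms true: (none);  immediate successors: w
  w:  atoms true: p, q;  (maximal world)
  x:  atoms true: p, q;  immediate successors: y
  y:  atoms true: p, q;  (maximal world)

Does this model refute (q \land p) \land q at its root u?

u \nVdash (q \land p) \land q since u fails q \land p.
So the root u does not force (q \land p) \land q; the model is a countermodel.

Yes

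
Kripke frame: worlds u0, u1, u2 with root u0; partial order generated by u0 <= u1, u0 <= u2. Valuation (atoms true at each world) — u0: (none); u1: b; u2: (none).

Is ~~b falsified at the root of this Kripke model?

u0 ||-/- ~~b since u2 is accessible from u0 and u2 ||- ~b.
u2 ||- ~b: no world accessible from u2 forces b.
So the root u0 does not force ~~b; the model is a countermodel.

Yes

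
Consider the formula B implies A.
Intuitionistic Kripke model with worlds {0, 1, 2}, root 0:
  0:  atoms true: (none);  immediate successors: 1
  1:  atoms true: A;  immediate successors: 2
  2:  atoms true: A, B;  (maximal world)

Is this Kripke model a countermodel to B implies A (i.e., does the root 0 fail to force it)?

No

0 forces B implies A: every world accessible from 0 that forces B (namely 2) also forces A.
So the root 0 forces B implies A; the model is not a countermodel.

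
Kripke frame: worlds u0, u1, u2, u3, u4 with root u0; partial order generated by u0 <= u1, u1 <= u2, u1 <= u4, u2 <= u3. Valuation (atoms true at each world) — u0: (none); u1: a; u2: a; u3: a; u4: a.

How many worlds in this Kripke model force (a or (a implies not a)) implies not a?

u0: does not force it — u0 does not force (a or (a implies not a)) implies not a: at the accessible world u1, u1 forces a or (a implies not a) but u1 does not force not a.
u1: does not force it — u1 does not force (a or (a implies not a)) implies not a: already at u1 itself, u1 forces a or (a implies not a) but u1 does not force not a.
u2: does not force it.
u3: does not force it.
u4: does not force it.
Worlds forcing the formula: { }.

0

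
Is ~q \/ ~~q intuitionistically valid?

No

This is the weak law of excluded middle, which is not intuitionistically valid.
A Kripke countermodel: worlds u0, u1, u2; order generated by u0 <= u1, u0 <= u2; atoms true at each world — u0:{}; u1:{q}; u2:{}.
u0 ||-/- ~q \/ ~~q: neither disjunct is forced at u0.
u0 ||-/- ~q since u1 is accessible from u0 and u1 ||- q.
So the root u0 does not force the formula.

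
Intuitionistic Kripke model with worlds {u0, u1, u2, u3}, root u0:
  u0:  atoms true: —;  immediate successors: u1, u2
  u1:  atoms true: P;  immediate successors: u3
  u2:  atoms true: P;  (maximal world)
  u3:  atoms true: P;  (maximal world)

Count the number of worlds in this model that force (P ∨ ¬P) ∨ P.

u0: does not force it — u0 ⊮ (P ∨ ¬P) ∨ P: neither disjunct is forced at u0.
u1: forces it.
u2: forces it.
u3: forces it.
Worlds forcing the formula: {u1, u2, u3}.

3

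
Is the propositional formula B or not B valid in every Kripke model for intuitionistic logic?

This is the law of excluded middle, which is not intuitionistically valid.
A Kripke countermodel: worlds 0, 1; order generated by 0 <= 1; atoms true at each world — 0:{}; 1:{B}.
0 does not force B or not B: neither disjunct is forced at 0.
0 lacks atom B, so 0 does not force B.
So the root 0 does not force the formula.

No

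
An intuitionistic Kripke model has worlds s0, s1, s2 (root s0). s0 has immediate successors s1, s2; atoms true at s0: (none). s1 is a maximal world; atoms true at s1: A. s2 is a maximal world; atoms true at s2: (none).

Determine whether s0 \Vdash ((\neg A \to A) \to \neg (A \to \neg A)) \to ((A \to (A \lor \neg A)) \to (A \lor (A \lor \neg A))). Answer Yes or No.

No

s0 \nVdash ((\neg A \to A) \to \neg (A \to \neg A)) \to ((A \to (A \lor \neg A)) \to (A \lor (A \lor \neg A))): already at s0 itself, s0 \Vdash (\neg A \to A) \to \neg (A \to \neg A) but s0 \nVdash (A \to (A \lor \neg A)) \to (A \lor (A \lor \neg A)).
s0 \nVdash (A \to (A \lor \neg A)) \to (A \lor (A \lor \neg A)): already at s0 itself, s0 \Vdash A \to (A \lor \neg A) but s0 \nVdash A \lor (A \lor \neg A).
s0 \nVdash A \lor (A \lor \neg A): neither disjunct is forced at s0.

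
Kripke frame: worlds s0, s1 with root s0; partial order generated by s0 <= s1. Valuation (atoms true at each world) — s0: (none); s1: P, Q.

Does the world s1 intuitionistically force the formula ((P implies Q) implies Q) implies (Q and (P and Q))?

Yes

s1 forces ((P implies Q) implies Q) implies (Q and (P and Q)): every world accessible from s1 that forces (P implies Q) implies Q (namely s1) also forces Q and (P and Q).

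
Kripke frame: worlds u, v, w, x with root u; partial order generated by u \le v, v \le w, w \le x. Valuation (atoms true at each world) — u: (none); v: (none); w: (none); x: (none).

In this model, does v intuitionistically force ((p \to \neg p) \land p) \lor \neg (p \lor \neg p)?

v \nVdash ((p \to \neg p) \land p) \lor \neg (p \lor \neg p): neither disjunct is forced at v.
v \nVdash (p \to \neg p) \land p since v fails p.

No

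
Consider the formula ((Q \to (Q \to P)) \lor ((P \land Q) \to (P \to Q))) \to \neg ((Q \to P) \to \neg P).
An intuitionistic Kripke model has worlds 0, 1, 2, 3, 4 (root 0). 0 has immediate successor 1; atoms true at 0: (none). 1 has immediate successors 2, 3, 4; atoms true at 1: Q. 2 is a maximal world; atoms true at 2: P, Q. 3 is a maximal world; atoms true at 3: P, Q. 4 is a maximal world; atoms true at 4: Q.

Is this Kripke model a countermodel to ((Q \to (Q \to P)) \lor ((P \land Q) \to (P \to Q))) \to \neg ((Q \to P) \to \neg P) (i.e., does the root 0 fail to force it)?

Yes

0 \nVdash ((Q \to (Q \to P)) \lor ((P \land Q) \to (P \to Q))) \to \neg ((Q \to P) \to \neg P): already at 0 itself, 0 \Vdash (Q \to (Q \to P)) \lor ((P \land Q) \to (P \to Q)) but 0 \nVdash \neg ((Q \to P) \to \neg P).
0 \nVdash \neg ((Q \to P) \to \neg P) since 4 is accessible from 0 and 4 \Vdash (Q \to P) \to \neg P.
4 \Vdash (Q \to P) \to \neg P vacuously: no world accessible from 4 forces the antecedent Q \to P.
So the root 0 does not force ((Q \to (Q \to P)) \lor ((P \land Q) \to (P \to Q))) \to \neg ((Q \to P) \to \neg P); the model is a countermodel.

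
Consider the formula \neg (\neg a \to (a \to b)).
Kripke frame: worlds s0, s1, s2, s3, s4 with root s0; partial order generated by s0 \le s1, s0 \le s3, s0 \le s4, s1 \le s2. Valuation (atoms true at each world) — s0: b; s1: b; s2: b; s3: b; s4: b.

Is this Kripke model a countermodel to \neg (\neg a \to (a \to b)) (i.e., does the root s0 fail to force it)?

Yes

s0 \nVdash \neg (\neg a \to (a \to b)) since s0 is accessible from s0 and s0 \Vdash \neg a \to (a \to b).
s0 \Vdash \neg a \to (a \to b): every world accessible from s0 that forces \neg a (namely s0, s1, s2, s3, s4) also forces a \to b.
So the root s0 does not force \neg (\neg a \to (a \to b)); the model is a countermodel.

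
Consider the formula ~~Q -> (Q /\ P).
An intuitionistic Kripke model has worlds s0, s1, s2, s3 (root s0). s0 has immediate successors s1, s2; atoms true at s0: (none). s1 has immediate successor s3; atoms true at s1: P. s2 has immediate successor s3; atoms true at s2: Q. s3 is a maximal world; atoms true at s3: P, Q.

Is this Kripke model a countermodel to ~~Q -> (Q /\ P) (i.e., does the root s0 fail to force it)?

Yes

s0 ||-/- ~~Q -> (Q /\ P): already at s0 itself, s0 ||- ~~Q but s0 ||-/- Q /\ P.
s0 ||-/- Q /\ P since s0 fails Q.
So the root s0 does not force ~~Q -> (Q /\ P); the model is a countermodel.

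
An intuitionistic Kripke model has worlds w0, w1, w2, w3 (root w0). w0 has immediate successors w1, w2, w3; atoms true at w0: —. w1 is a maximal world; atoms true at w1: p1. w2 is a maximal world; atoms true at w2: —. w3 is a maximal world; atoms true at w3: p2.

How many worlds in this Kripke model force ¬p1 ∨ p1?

w0: does not force it — w0 ⊮ ¬p1 ∨ p1: neither disjunct is forced at w0.
w1: forces it.
w2: forces it.
w3: forces it.
Worlds forcing the formula: {w1, w2, w3}.

3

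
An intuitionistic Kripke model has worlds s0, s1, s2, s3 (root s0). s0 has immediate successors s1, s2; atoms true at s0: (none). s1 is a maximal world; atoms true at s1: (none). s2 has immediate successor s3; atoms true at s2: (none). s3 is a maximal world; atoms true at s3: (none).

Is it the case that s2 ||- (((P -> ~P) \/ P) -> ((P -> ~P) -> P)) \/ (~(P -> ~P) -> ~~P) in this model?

Yes

s2 ||- (((P -> ~P) \/ P) -> ((P -> ~P) -> P)) \/ (~(P -> ~P) -> ~~P) via the disjunct ~(P -> ~P) -> ~~P.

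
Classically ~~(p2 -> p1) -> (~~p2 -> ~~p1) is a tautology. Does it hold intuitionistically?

Yes

This is the distribution of double negation over implication, which is intuitionistically derivable.
Assume ~~(p2 -> p1) and ~~p2; suppose ~p1. Then p2 -> p1 would give ~p2 (by contraposition), contradicting ~~p2; so ~(p2 -> p1), contradicting ~~(p2 -> p1). Hence ~~p1.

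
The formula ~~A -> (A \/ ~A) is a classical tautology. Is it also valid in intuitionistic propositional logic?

This is a variant of double-negation elimination (deriving excluded middle from double negation), which is not intuitionistically valid.
A Kripke countermodel: worlds w0, w1; order generated by w0 <= w1; atoms true at each world — w0:{}; w1:{A}.
w0 ||-/- ~~A -> (A \/ ~A): already at w0 itself, w0 ||- ~~A but w0 ||-/- A \/ ~A.
w0 ||-/- A \/ ~A: neither disjunct is forced at w0.
w0 lacks atom A, so w0 ||-/- A.
So the root w0 does not force the formula.

No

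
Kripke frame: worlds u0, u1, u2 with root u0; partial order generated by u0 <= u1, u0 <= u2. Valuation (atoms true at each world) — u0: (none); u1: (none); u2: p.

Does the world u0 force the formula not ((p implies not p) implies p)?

No

u0 does not force not ((p implies not p) implies p) since u2 is accessible from u0 and u2 forces (p implies not p) implies p.
u2 forces (p implies not p) implies p vacuously: no world accessible from u2 forces the antecedent p implies not p.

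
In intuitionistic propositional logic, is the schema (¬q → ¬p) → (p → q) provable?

No

This is the converse of contraposition, which is not intuitionistically valid.
A Kripke countermodel: worlds s0, s1; order generated by s0 ≤ s1; atoms true at each world — s0:{p}; s1:{p,q}.
s0 ⊮ (¬q → ¬p) → (p → q): already at s0 itself, s0 ⊩ ¬q → ¬p but s0 ⊮ p → q.
s0 ⊮ p → q: already at s0 itself, s0 ⊩ p but s0 ⊮ q.
s0 lacks atom q, so s0 ⊮ q.
So the root s0 does not force the formula.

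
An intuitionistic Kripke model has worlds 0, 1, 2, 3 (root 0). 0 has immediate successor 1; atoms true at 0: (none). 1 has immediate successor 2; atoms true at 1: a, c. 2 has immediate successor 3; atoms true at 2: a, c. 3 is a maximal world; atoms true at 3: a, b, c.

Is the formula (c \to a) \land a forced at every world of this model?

No

Not every world: 0 \nVdash (c \to a) \land a.
0 \nVdash (c \to a) \land a since 0 fails a.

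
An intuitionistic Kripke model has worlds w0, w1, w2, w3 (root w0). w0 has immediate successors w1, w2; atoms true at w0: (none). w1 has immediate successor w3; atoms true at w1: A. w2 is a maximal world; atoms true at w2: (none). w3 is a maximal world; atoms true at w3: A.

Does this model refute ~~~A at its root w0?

w0 ||-/- ~~~A since w1 is accessible from w0 and w1 ||- ~~A.
w1 ||- ~~A: no world accessible from w1 forces ~A.
So the root w0 does not force ~~~A; the model is a countermodel.

Yes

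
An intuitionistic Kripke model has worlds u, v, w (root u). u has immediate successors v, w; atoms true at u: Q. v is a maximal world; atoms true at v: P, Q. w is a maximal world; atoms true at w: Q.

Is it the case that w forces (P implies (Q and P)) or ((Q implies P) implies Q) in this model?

w forces (P implies (Q and P)) or ((Q implies P) implies Q) via the disjunct P implies (Q and P).

Yes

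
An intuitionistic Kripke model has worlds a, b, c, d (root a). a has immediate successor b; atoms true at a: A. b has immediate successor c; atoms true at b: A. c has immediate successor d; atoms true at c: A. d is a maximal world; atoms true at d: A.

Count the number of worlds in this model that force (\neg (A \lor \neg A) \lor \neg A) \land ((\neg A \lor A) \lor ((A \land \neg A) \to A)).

a: does not force it — a \nVdash (\neg (A \lor \neg A) \lor \neg A) \land ((\neg A \lor A) \lor ((A \land \neg A) \to A)) since a fails \neg (A \lor \neg A) \lor \neg A.
b: does not force it — b \nVdash (\neg (A \lor \neg A) \lor \neg A) \land ((\neg A \lor A) \lor ((A \land \neg A) \to A)) since b fails \neg (A \lor \neg A) \lor \neg A.
c: does not force it — c \nVdash (\neg (A \lor \neg A) \lor \neg A) \land ((\neg A \lor A) \lor ((A \land \neg A) \to A)) since c fails \neg (A \lor \neg A) \lor \neg A.
d: does not force it.
Worlds forcing the formula: { }.

0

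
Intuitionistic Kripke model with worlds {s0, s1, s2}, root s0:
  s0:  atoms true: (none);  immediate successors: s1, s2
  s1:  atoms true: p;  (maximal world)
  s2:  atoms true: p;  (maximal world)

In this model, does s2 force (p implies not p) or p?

Yes

s2 forces (p implies not p) or p via the disjunct p.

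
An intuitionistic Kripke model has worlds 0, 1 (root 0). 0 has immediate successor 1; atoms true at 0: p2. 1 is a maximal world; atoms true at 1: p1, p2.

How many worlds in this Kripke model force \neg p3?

0: forces it.
1: forces it.
Worlds forcing the formula: {0, 1}.

2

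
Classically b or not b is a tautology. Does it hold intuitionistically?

No

This is the law of excluded middle, which is not intuitionistically valid.
A Kripke countermodel: worlds w0, w1; order generated by w0 <= w1; atoms true at each world — w0:{}; w1:{b}.
w0 does not force b or not b: neither disjunct is forced at w0.
w0 lacks atom b, so w0 does not force b.
So the root w0 does not force the formula.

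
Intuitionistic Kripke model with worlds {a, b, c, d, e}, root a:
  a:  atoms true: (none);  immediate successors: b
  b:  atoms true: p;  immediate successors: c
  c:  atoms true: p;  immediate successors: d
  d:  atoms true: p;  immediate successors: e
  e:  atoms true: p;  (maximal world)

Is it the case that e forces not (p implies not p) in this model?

Yes

e forces not (p implies not p): no world accessible from e forces p implies not p.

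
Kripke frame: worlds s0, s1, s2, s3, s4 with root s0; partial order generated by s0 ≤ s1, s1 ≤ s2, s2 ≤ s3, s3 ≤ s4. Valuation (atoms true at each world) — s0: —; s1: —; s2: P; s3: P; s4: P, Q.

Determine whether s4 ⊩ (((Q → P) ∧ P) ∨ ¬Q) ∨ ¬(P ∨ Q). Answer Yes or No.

Yes

s4 ⊩ (((Q → P) ∧ P) ∨ ¬Q) ∨ ¬(P ∨ Q) via the disjunct ((Q → P) ∧ P) ∨ ¬Q.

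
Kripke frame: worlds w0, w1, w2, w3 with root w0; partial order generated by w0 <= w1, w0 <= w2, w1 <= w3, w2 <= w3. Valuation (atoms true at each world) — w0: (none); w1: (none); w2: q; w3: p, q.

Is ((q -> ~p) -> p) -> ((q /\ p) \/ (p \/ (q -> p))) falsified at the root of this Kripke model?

Yes

w0 ||-/- ((q -> ~p) -> p) -> ((q /\ p) \/ (p \/ (q -> p))): already at w0 itself, w0 ||- (q -> ~p) -> p but w0 ||-/- (q /\ p) \/ (p \/ (q -> p)).
w0 ||-/- (q /\ p) \/ (p \/ (q -> p)): neither disjunct is forced at w0.
w0 ||-/- q /\ p since w0 fails q.
So the root w0 does not force ((q -> ~p) -> p) -> ((q /\ p) \/ (p \/ (q -> p))); the model is a countermodel.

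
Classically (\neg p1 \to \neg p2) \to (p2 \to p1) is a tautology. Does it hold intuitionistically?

This is the converse of contraposition, which is not intuitionistically valid.
A Kripke countermodel: worlds u0, u1; order generated by u0 \le u1; atoms true at each world — u0:{p2}; u1:{p1,p2}.
u0 \nVdash (\neg p1 \to \neg p2) \to (p2 \to p1): already at u0 itself, u0 \Vdash \neg p1 \to \neg p2 but u0 \nVdash p2 \to p1.
u0 \nVdash p2 \to p1: already at u0 itself, u0 \Vdash p2 but u0 \nVdash p1.
u0 lacks atom p1, so u0 \nVdash p1.
So the root u0 does not force the formula.

No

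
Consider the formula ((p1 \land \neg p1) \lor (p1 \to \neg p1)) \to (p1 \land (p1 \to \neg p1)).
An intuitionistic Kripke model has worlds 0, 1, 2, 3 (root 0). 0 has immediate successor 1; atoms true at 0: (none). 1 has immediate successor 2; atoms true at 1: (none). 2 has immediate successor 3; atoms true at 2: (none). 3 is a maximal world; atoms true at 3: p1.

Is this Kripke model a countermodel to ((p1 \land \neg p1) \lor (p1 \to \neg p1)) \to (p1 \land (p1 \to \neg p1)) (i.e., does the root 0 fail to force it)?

No

0 \Vdash ((p1 \land \neg p1) \lor (p1 \to \neg p1)) \to (p1 \land (p1 \to \neg p1)) vacuously: no world accessible from 0 forces the antecedent (p1 \land \neg p1) \lor (p1 \to \neg p1).
So the root 0 forces ((p1 \land \neg p1) \lor (p1 \to \neg p1)) \to (p1 \land (p1 \to \neg p1)); the model is not a countermodel.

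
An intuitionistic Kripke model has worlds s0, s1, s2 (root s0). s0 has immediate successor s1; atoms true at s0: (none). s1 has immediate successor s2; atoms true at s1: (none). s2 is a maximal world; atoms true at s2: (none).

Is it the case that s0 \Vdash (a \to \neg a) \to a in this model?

No

s0 \nVdash (a \to \neg a) \to a: already at s0 itself, s0 \Vdash a \to \neg a but s0 \nVdash a.
s0 lacks atom a, so s0 \nVdash a.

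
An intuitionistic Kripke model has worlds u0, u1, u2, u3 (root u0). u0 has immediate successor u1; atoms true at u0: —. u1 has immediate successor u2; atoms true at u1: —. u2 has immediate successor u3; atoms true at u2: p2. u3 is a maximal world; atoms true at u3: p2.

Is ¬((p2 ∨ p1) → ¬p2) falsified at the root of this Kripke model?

No

u0 ⊩ ¬((p2 ∨ p1) → ¬p2): no world accessible from u0 forces (p2 ∨ p1) → ¬p2.
So the root u0 forces ¬((p2 ∨ p1) → ¬p2); the model is not a countermodel.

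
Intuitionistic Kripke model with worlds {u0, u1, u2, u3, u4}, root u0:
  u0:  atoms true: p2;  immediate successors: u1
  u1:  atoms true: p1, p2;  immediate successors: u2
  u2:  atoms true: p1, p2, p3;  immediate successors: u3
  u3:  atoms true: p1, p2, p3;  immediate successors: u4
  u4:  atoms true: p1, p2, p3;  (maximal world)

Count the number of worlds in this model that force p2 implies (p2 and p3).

3

u0: does not force it — u0 does not force p2 implies (p2 and p3): already at u0 itself, u0 forces p2 but u0 does not force p2 and p3.
u1: does not force it — u1 does not force p2 implies (p2 and p3): already at u1 itself, u1 forces p2 but u1 does not force p2 and p3.
u2: forces it.
u3: forces it.
u4: forces it.
Worlds forcing the formula: {u2, u3, u4}.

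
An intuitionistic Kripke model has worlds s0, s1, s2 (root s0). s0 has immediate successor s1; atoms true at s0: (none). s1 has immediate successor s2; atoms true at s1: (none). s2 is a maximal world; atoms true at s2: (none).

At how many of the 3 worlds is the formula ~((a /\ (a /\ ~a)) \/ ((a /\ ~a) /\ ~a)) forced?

s0: forces it.
s1: forces it.
s2: forces it.
Worlds forcing the formula: {s0, s1, s2}.

3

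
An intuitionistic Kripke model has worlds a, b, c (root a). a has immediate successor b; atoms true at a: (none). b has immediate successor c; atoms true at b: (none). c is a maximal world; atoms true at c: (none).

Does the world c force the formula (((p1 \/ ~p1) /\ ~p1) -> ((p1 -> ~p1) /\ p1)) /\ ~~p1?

No

c ||-/- (((p1 \/ ~p1) /\ ~p1) -> ((p1 -> ~p1) /\ p1)) /\ ~~p1 since c fails ((p1 \/ ~p1) /\ ~p1) -> ((p1 -> ~p1) /\ p1).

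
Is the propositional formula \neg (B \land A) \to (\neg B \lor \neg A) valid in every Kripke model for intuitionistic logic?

This is the constructively invalid direction of De Morgan's law for conjunction, which is not intuitionistically valid.
A Kripke countermodel: worlds w0, w1, w2; order generated by w0 \le w1, w0 \le w2; atoms true at each world — w0:{}; w1:{B}; w2:{A}.
w0 \nVdash \neg (B \land A) \to (\neg B \lor \neg A): already at w0 itself, w0 \Vdash \neg (B \land A) but w0 \nVdash \neg B \lor \neg A.
w0 \nVdash \neg B \lor \neg A: neither disjunct is forced at w0.
w0 \nVdash \neg B since w1 is accessible from w0 and w1 \Vdash B.
So the root w0 does not force the formula.

No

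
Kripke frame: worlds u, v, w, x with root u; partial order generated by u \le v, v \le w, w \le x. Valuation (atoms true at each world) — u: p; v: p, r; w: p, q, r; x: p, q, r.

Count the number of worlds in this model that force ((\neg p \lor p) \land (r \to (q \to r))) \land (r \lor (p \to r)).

u: does not force it — u \nVdash ((\neg p \lor p) \land (r \to (q \to r))) \land (r \lor (p \to r)) since u fails r \lor (p \to r).
v: forces it.
w: forces it.
x: forces it.
Worlds forcing the formula: {v, w, x}.

3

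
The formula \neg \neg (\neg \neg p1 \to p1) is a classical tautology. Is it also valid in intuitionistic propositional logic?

This is the double negation of double-negation elimination, which is intuitionistically derivable.
By Glivenko's theorem the double negation of any classical propositional tautology is intuitionistically provable; \neg \neg p1 \to p1 is classically a tautology.

Yes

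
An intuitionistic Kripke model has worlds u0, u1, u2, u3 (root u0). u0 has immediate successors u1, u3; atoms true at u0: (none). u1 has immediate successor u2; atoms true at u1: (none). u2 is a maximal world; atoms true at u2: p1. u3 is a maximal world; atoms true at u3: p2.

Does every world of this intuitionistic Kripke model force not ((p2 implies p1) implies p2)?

No

Not every world: u0 does not force not ((p2 implies p1) implies p2).
u0 does not force not ((p2 implies p1) implies p2) since u3 is accessible from u0 and u3 forces (p2 implies p1) implies p2.
u3 forces (p2 implies p1) implies p2 vacuously: no world accessible from u3 forces the antecedent p2 implies p1.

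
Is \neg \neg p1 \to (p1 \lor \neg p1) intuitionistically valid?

This is a variant of double-negation elimination (deriving excluded middle from double negation), which is not intuitionistically valid.
A Kripke countermodel: worlds u0, u1; order generated by u0 \le u1; atoms true at each world — u0:{}; u1:{p1}.
u0 \nVdash \neg \neg p1 \to (p1 \lor \neg p1): already at u0 itself, u0 \Vdash \neg \neg p1 but u0 \nVdash p1 \lor \neg p1.
u0 \nVdash p1 \lor \neg p1: neither disjunct is forced at u0.
u0 lacks atom p1, so u0 \nVdash p1.
So the root u0 does not force the formula.

No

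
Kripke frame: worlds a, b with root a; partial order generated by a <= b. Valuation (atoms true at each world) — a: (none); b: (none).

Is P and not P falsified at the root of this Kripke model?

Yes

a does not force P and not P since a fails P.
So the root a does not force P and not P; the model is a countermodel.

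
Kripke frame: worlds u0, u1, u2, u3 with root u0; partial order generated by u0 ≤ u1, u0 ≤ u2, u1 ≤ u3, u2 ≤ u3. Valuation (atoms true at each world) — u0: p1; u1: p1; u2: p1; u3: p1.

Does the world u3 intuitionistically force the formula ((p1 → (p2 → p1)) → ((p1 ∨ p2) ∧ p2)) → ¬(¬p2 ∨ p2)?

Yes

u3 ⊩ ((p1 → (p2 → p1)) → ((p1 ∨ p2) ∧ p2)) → ¬(¬p2 ∨ p2) vacuously: no world accessible from u3 forces the antecedent (p1 → (p2 → p1)) → ((p1 ∨ p2) ∧ p2).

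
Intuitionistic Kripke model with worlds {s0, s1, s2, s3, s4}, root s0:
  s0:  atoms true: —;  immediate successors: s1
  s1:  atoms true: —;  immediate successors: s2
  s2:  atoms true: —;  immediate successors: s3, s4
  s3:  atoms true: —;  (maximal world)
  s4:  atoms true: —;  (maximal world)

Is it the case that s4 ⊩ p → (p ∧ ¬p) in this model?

s4 ⊩ p → (p ∧ ¬p) vacuously: no world accessible from s4 forces the antecedent p.

Yes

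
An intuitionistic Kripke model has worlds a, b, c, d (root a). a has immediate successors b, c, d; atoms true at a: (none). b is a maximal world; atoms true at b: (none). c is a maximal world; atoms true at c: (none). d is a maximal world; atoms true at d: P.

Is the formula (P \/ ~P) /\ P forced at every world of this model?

Not every world: a ||-/- (P \/ ~P) /\ P.
a ||-/- (P \/ ~P) /\ P since a fails P \/ ~P.

No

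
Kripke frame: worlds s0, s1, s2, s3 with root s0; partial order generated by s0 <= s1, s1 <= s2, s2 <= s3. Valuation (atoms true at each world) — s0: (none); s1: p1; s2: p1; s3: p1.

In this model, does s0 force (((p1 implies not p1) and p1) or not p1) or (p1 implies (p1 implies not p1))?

s0 does not force (((p1 implies not p1) and p1) or not p1) or (p1 implies (p1 implies not p1)): neither disjunct is forced at s0.
s0 does not force ((p1 implies not p1) and p1) or not p1: neither disjunct is forced at s0.
s0 does not force (p1 implies not p1) and p1 since s0 fails p1 implies not p1.

No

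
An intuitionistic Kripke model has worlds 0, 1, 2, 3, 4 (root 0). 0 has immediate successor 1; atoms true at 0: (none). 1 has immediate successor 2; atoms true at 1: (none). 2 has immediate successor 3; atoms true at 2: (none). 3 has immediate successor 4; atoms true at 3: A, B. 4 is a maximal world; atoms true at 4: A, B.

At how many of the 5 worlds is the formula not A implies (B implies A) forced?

5

0: forces it.
1: forces it.
2: forces it.
3: forces it.
4: forces it.
Worlds forcing the formula: {0, 1, 2, 3, 4}.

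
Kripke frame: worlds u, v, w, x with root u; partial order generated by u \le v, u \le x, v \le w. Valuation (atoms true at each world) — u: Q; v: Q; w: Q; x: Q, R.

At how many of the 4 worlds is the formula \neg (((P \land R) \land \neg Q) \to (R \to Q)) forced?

0

u: does not force it — u \nVdash \neg (((P \land R) \land \neg Q) \to (R \to Q)) since u is accessible from u and u \Vdash ((P \land R) \land \neg Q) \to (R \to Q).
v: does not force it — v \nVdash \neg (((P \land R) \land \neg Q) \to (R \to Q)) since v is accessible from v and v \Vdash ((P \land R) \land \neg Q) \to (R \to Q).
w: does not force it — w \nVdash \neg (((P \land R) \land \neg Q) \to (R \to Q)) since w is accessible from w and w \Vdash ((P \land R) \land \neg Q) \to (R \to Q).
x: does not force it.
Worlds forcing the formula: { }.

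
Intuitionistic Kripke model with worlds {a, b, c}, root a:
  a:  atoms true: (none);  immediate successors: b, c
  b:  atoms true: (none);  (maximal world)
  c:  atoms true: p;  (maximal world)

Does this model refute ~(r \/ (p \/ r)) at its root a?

Yes

a ||-/- ~(r \/ (p \/ r)) since c is accessible from a and c ||- r \/ (p \/ r).
c ||- r \/ (p \/ r) via the disjunct p \/ r.
So the root a does not force ~(r \/ (p \/ r)); the model is a countermodel.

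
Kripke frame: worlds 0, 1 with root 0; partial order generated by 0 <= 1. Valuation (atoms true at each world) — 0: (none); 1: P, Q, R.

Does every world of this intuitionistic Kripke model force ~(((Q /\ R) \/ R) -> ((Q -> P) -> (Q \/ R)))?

Not every world: 0 ||-/- ~(((Q /\ R) \/ R) -> ((Q -> P) -> (Q \/ R))).
0 ||-/- ~(((Q /\ R) \/ R) -> ((Q -> P) -> (Q \/ R))) since 0 is accessible from 0 and 0 ||- ((Q /\ R) \/ R) -> ((Q -> P) -> (Q \/ R)).
0 ||- ((Q /\ R) \/ R) -> ((Q -> P) -> (Q \/ R)): every world accessible from 0 that forces (Q /\ R) \/ R (namely 1) also forces (Q -> P) -> (Q \/ R).

No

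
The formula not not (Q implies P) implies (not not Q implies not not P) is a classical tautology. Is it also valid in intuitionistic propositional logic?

This is the distribution of double negation over implication, which is intuitionistically derivable.
Assume not not (Q implies P) and not not Q; suppose not P. Then Q implies P would give not Q (by contraposition), contradicting not not Q; so not (Q implies P), contradicting not not (Q implies P). Hence not not P.

Yes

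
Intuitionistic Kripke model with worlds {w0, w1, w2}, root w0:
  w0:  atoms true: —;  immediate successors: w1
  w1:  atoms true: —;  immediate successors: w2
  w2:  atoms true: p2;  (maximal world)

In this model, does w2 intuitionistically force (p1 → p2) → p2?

Yes

w2 ⊩ (p1 → p2) → p2: every world accessible from w2 that forces p1 → p2 (namely w2) also forces p2.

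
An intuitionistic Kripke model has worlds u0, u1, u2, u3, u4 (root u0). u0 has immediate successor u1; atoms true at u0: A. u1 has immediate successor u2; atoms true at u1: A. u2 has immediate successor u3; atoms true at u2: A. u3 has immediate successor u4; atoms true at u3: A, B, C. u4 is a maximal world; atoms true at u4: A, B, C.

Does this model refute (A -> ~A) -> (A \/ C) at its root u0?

u0 ||- (A -> ~A) -> (A \/ C) vacuously: no world accessible from u0 forces the antecedent A -> ~A.
So the root u0 forces (A -> ~A) -> (A \/ C); the model is not a countermodel.

No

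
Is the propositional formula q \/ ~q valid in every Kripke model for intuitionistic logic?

No

This is the law of excluded middle, which is not intuitionistically valid.
A Kripke countermodel: worlds u0, u1; order generated by u0 <= u1; atoms true at each world — u0:{}; u1:{q}.
u0 ||-/- q \/ ~q: neither disjunct is forced at u0.
u0 lacks atom q, so u0 ||-/- q.
So the root u0 does not force the formula.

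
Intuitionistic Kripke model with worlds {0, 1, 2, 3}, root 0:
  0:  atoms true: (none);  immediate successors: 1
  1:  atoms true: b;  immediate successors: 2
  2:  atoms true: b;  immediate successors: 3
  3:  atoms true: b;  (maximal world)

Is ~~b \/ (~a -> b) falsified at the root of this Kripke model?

0 ||- ~~b \/ (~a -> b) via the disjunct ~~b.
So the root 0 forces ~~b \/ (~a -> b); the model is not a countermodel.

No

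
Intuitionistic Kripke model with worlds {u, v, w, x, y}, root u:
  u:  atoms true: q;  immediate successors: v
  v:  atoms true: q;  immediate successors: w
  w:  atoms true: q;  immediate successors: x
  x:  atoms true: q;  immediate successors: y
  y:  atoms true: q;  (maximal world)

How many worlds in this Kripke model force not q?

0

u: does not force it — u does not force not q since u is accessible from u and u forces q.
v: does not force it — v does not force not q since v is accessible from v and v forces q.
w: does not force it.
x: does not force it.
y: does not force it.
Worlds forcing the formula: { }.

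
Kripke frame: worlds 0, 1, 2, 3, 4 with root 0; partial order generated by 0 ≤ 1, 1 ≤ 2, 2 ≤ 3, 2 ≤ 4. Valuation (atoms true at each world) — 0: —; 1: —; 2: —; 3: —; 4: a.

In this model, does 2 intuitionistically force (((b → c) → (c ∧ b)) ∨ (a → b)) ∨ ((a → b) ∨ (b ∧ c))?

2 ⊮ (((b → c) → (c ∧ b)) ∨ (a → b)) ∨ ((a → b) ∨ (b ∧ c)): neither disjunct is forced at 2.
2 ⊮ ((b → c) → (c ∧ b)) ∨ (a → b): neither disjunct is forced at 2.
2 ⊮ (b → c) → (c ∧ b): already at 2 itself, 2 ⊩ b → c but 2 ⊮ c ∧ b.
2 ⊮ c ∧ b since 2 fails c.

No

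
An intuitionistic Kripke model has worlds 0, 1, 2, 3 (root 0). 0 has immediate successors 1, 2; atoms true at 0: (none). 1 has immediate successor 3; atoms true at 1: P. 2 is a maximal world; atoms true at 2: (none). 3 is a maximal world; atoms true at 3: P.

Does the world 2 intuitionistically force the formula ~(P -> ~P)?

No

2 ||-/- ~(P -> ~P) since 2 is accessible from 2 and 2 ||- P -> ~P.
2 ||- P -> ~P vacuously: no world accessible from 2 forces the antecedent P.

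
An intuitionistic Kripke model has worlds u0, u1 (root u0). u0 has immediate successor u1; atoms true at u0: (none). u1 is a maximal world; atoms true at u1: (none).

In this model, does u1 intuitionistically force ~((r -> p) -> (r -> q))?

u1 ||-/- ~((r -> p) -> (r -> q)) since u1 is accessible from u1 and u1 ||- (r -> p) -> (r -> q).
u1 ||- (r -> p) -> (r -> q): every world accessible from u1 that forces r -> p (namely u1) also forces r -> q.

No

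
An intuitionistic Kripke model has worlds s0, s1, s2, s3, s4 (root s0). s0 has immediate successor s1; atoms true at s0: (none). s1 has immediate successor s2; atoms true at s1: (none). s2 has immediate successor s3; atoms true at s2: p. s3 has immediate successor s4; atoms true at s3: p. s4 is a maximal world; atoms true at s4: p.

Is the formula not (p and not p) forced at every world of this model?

s0 forces not (p and not p): no world accessible from s0 forces p and not p.
Since the root s0 forces not (p and not p) and forcing is persistent (monotone upward), every world forces it.

Yes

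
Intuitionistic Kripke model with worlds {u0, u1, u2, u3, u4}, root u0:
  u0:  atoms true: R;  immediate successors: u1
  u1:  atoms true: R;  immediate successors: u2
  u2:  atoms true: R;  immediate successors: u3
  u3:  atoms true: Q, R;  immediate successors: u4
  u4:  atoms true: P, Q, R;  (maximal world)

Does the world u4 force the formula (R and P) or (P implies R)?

Yes

u4 forces (R and P) or (P implies R) via the disjunct R and P.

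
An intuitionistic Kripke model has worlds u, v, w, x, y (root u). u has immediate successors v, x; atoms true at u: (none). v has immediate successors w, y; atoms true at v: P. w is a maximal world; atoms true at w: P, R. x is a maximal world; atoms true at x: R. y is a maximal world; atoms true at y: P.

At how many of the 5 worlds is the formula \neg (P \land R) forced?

2

u: does not force it — u \nVdash \neg (P \land R) since w is accessible from u and w \Vdash P \land R.
v: does not force it — v \nVdash \neg (P \land R) since w is accessible from v and w \Vdash P \land R.
w: does not force it.
x: forces it.
y: forces it.
Worlds forcing the formula: {x, y}.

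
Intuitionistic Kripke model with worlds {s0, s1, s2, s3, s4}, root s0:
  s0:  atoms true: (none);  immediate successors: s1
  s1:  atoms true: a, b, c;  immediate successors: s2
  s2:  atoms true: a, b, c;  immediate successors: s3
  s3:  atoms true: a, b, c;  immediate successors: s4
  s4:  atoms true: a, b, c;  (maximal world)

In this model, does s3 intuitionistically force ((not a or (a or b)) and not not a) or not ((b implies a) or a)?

s3 forces ((not a or (a or b)) and not not a) or not ((b implies a) or a) via the disjunct (not a or (a or b)) and not not a.

Yes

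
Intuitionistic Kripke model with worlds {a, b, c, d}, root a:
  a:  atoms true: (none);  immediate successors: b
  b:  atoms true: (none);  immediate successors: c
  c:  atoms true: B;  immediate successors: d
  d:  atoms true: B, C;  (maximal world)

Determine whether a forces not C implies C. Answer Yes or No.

a forces not C implies C vacuously: no world accessible from a forces the antecedent not C.

Yes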